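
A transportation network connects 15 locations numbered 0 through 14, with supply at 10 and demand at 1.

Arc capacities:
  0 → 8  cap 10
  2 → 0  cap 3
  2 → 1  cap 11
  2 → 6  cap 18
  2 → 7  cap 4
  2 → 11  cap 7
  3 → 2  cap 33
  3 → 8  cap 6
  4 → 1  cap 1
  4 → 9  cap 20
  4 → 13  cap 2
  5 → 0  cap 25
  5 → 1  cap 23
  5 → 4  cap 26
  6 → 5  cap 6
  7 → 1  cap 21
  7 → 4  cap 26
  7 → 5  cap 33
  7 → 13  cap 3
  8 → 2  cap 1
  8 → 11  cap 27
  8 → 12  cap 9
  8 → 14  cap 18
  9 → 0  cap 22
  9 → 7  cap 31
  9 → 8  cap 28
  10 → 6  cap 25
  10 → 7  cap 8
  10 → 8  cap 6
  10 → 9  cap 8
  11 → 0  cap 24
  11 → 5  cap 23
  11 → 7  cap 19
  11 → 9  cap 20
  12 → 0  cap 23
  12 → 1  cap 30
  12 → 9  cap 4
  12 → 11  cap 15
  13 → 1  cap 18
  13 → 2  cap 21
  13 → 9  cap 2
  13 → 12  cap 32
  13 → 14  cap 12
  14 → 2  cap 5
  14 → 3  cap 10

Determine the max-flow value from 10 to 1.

Maximum flow value: 28

augment #1: 10→7→1 bottleneck 8, total now 8
augment #2: 10→6→5→1 bottleneck 6, total now 14
augment #3: 10→8→2→1 bottleneck 1, total now 15
augment #4: 10→8→12→1 bottleneck 5, total now 20
augment #5: 10→9→7→1 bottleneck 8, total now 28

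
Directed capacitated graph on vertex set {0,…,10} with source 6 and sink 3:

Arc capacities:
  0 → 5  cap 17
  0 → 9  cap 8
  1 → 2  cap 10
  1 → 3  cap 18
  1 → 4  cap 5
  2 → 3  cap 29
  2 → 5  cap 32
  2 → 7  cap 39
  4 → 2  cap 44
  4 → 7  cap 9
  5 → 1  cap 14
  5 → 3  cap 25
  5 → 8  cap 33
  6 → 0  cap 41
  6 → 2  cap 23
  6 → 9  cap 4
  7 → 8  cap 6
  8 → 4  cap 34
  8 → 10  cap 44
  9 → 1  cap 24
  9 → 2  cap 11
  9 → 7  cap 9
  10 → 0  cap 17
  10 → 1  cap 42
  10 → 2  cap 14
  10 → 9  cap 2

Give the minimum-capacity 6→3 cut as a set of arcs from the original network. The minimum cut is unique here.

Min-cut arcs: {(0,5), (0,9), (6,2), (6,9)} (total capacity 52)

augment #1: 6→2→3 push 23
augment #2: 6→0→5→3 push 17
augment #3: 6→9→1→3 push 4
augment #4: 6→0→9→1→3 push 8
max flow = 52; residual-reachable set from 6 gives S-side
cut edges (S→T): {(0,5), (0,9), (6,2), (6,9)} total cap 52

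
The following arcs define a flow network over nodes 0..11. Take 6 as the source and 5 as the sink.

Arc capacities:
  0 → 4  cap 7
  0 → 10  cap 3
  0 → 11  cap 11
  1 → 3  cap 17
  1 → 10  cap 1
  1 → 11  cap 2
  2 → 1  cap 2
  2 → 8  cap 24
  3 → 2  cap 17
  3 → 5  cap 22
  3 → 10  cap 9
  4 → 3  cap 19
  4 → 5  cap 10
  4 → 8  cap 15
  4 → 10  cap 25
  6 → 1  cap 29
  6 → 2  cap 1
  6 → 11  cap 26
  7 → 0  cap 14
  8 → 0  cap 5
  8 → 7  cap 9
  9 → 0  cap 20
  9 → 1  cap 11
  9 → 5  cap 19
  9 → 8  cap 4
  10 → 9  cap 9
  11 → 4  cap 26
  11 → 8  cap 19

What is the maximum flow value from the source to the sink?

augment #1: 6→1→3→5 bottleneck 17, total now 17
augment #2: 6→11→4→5 bottleneck 10, total now 27
augment #3: 6→1→10→9→5 bottleneck 1, total now 28
augment #4: 6→11→4→3→5 bottleneck 5, total now 33
augment #5: 6→11→4→10→9→5 bottleneck 8, total now 41

Maximum flow value: 41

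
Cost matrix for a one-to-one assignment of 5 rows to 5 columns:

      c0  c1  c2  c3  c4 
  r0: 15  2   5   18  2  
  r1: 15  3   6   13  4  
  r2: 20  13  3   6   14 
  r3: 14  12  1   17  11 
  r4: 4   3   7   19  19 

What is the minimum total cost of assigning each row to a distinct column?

Minimum assignment cost: 16

optimal assignment: row0→col4 (cost 2), row1→col1 (cost 3), row2→col3 (cost 6), row3→col2 (cost 1), row4→col0 (cost 4)
total = 2 + 3 + 6 + 1 + 4 = 16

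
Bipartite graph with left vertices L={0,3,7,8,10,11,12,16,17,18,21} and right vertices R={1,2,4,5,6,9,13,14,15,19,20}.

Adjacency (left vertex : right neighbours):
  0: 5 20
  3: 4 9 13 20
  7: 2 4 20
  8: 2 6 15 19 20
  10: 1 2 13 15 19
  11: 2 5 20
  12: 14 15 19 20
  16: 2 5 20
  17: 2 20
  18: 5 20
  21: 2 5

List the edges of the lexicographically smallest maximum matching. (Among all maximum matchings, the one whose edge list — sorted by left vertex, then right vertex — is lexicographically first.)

|M| = 8 (so the lex-smallest maximum matching has 8 edges)
process left vertices in ascending order; for each, take the smallest-labelled available neighbour that still permits 8 edges overall, or leave it unmatched if none does
lex-smallest matching: {0-5, 3-9, 7-4, 8-6, 10-1, 11-2, 12-14, 16-20}

Lex-smallest maximum matching: {(0,5), (3,9), (7,4), (8,6), (10,1), (11,2), (12,14), (16,20)}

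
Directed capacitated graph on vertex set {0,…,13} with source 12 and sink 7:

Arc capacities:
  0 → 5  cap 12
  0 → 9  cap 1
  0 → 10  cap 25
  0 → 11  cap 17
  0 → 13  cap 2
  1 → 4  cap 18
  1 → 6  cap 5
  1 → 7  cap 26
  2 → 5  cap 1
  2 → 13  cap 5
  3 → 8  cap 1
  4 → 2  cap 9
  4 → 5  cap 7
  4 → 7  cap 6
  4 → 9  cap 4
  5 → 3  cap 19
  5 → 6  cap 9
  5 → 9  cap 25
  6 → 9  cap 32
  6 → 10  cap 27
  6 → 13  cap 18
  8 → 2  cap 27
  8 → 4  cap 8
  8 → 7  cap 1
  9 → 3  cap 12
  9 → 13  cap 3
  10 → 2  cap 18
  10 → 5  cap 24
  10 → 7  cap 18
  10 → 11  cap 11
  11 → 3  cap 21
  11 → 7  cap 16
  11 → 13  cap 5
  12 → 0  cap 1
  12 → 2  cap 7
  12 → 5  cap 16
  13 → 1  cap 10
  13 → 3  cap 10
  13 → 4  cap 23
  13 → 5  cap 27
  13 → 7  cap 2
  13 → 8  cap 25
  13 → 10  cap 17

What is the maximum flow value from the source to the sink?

augment #1: 12→0→10→7 bottleneck 1, total now 1
augment #2: 12→2→13→7 bottleneck 2, total now 3
augment #3: 12→2→13→1→7 bottleneck 3, total now 6
augment #4: 12→5→3→8→7 bottleneck 1, total now 7
augment #5: 12→5→6→10→7 bottleneck 9, total now 16
augment #6: 12→5→9→13→1→7 bottleneck 3, total now 19

Maximum flow value: 19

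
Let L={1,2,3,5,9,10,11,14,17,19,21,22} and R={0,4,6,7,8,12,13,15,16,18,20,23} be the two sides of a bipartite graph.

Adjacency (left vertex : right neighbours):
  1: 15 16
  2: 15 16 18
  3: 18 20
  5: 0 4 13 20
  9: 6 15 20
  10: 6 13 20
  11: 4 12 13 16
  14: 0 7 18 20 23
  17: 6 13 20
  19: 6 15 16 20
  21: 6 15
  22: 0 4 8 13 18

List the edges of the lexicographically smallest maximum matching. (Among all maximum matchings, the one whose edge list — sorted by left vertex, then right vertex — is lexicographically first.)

|M| = 10 (so the lex-smallest maximum matching has 10 edges)
process left vertices in ascending order; for each, take the smallest-labelled available neighbour that still permits 10 edges overall, or leave it unmatched if none does
lex-smallest matching: {1-15, 2-16, 3-18, 5-0, 9-6, 10-13, 11-4, 14-7, 17-20, 22-8}

Lex-smallest maximum matching: {(1,15), (2,16), (3,18), (5,0), (9,6), (10,13), (11,4), (14,7), (17,20), (22,8)}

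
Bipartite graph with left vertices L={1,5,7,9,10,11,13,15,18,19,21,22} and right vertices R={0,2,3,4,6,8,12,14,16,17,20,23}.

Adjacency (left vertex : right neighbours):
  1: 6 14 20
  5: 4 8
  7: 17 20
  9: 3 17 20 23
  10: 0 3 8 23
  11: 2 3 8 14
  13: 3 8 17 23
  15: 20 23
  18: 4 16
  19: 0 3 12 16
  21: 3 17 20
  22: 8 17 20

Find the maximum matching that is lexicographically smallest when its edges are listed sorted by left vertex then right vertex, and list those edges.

|M| = 11 (so the lex-smallest maximum matching has 11 edges)
process left vertices in ascending order; for each, take the smallest-labelled available neighbour that still permits 11 edges overall, or leave it unmatched if none does
lex-smallest matching: {1-6, 5-4, 7-17, 9-3, 10-0, 11-2, 13-8, 15-23, 18-16, 19-12, 21-20}

Lex-smallest maximum matching: {(1,6), (5,4), (7,17), (9,3), (10,0), (11,2), (13,8), (15,23), (18,16), (19,12), (21,20)}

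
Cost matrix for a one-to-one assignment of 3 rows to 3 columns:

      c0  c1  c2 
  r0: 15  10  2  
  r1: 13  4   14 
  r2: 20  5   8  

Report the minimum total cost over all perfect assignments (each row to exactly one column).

optimal assignment: row0→col2 (cost 2), row1→col0 (cost 13), row2→col1 (cost 5)
total = 2 + 13 + 5 = 20

Minimum assignment cost: 20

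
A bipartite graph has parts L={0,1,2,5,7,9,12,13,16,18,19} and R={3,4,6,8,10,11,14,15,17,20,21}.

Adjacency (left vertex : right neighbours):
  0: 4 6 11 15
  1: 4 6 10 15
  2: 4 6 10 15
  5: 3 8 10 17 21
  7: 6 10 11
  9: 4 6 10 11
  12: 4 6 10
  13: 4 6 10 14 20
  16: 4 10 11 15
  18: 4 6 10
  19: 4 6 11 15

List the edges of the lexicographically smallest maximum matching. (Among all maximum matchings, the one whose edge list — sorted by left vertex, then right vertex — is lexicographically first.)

Lex-smallest maximum matching: {(0,4), (1,6), (2,10), (5,3), (7,11), (13,14), (16,15)}

|M| = 7 (so the lex-smallest maximum matching has 7 edges)
process left vertices in ascending order; for each, take the smallest-labelled available neighbour that still permits 7 edges overall, or leave it unmatched if none does
lex-smallest matching: {0-4, 1-6, 2-10, 5-3, 7-11, 13-14, 16-15}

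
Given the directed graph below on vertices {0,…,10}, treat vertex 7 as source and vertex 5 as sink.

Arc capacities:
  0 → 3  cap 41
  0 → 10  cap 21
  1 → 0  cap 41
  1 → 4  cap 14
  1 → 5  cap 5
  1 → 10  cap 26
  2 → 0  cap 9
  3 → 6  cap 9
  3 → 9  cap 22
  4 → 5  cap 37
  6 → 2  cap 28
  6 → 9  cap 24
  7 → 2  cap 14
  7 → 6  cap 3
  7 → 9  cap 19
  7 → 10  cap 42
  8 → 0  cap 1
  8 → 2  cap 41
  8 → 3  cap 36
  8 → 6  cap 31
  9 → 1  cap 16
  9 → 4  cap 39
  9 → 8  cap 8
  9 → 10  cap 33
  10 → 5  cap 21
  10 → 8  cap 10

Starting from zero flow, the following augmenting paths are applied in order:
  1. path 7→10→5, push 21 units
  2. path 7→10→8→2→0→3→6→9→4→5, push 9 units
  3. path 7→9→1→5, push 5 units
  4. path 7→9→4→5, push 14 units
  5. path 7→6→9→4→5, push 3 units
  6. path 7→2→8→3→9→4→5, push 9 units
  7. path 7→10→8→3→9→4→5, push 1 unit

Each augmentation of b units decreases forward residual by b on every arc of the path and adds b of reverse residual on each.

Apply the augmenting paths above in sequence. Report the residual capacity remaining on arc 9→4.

after path 1 (7→10→5, push 21): res(9,4)=39
after path 2 (7→10→8→2→0→3→6→9→4→5, push 9): res(9,4)=30
after path 3 (7→9→1→5, push 5): res(9,4)=30
after path 4 (7→9→4→5, push 14): res(9,4)=16
after path 5 (7→6→9→4→5, push 3): res(9,4)=13
after path 6 (7→2→8→3→9→4→5, push 9): res(9,4)=4
after path 7 (7→10→8→3→9→4→5, push 1): res(9,4)=3

Residual capacity of (9,4): 3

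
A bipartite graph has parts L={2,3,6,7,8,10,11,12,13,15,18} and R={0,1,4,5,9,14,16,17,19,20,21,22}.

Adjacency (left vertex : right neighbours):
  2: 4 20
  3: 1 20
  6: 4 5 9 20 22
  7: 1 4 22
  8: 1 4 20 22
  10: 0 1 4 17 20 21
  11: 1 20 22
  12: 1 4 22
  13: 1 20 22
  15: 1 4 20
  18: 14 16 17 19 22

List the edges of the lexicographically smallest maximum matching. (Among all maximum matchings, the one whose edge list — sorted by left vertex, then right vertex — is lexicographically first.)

Lex-smallest maximum matching: {(2,4), (3,1), (6,5), (7,22), (8,20), (10,0), (18,14)}

|M| = 7 (so the lex-smallest maximum matching has 7 edges)
process left vertices in ascending order; for each, take the smallest-labelled available neighbour that still permits 7 edges overall, or leave it unmatched if none does
lex-smallest matching: {2-4, 3-1, 6-5, 7-22, 8-20, 10-0, 18-14}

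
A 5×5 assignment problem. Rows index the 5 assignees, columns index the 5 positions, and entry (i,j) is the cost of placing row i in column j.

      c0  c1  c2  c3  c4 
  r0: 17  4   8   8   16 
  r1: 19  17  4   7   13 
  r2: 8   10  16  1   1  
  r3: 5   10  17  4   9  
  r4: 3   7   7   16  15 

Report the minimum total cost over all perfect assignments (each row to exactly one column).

Minimum assignment cost: 16

optimal assignment: row0→col1 (cost 4), row1→col2 (cost 4), row2→col4 (cost 1), row3→col3 (cost 4), row4→col0 (cost 3)
total = 4 + 4 + 1 + 4 + 3 = 16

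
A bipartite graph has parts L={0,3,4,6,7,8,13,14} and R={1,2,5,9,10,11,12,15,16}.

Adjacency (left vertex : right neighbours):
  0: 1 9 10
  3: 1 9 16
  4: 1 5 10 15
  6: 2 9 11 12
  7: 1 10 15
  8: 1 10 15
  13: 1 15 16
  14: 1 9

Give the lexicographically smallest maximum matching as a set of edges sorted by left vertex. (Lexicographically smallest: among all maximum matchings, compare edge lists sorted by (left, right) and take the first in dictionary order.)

|M| = 7 (so the lex-smallest maximum matching has 7 edges)
process left vertices in ascending order; for each, take the smallest-labelled available neighbour that still permits 7 edges overall, or leave it unmatched if none does
lex-smallest matching: {0-1, 3-9, 4-5, 6-2, 7-10, 8-15, 13-16}

Lex-smallest maximum matching: {(0,1), (3,9), (4,5), (6,2), (7,10), (8,15), (13,16)}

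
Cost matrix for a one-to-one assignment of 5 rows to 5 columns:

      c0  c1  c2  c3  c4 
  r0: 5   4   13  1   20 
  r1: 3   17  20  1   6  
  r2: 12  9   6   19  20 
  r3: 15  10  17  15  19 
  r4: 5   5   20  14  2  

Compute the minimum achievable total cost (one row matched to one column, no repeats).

Minimum assignment cost: 22

optimal assignment: row0→col3 (cost 1), row1→col0 (cost 3), row2→col2 (cost 6), row3→col1 (cost 10), row4→col4 (cost 2)
total = 1 + 3 + 6 + 10 + 2 = 22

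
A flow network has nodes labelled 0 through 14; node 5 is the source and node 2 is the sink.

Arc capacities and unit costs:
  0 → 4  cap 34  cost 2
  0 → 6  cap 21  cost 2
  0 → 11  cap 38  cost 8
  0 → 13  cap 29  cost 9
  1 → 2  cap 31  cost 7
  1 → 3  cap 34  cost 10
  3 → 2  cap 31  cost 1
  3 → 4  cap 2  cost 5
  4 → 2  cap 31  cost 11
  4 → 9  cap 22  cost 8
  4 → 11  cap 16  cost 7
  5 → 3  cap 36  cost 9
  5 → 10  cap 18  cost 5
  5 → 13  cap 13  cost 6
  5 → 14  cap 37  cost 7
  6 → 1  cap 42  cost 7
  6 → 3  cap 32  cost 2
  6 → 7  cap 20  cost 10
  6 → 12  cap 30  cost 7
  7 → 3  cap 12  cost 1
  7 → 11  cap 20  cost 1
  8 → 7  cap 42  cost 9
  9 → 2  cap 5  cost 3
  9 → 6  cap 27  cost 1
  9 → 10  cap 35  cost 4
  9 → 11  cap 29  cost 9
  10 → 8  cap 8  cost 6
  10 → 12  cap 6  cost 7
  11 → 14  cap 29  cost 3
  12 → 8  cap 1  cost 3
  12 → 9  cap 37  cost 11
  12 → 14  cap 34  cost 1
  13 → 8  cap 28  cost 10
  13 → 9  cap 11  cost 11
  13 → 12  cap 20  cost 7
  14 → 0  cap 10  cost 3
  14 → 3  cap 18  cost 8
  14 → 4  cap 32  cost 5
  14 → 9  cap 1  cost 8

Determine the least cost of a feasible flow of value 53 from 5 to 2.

shortest-cost path #1: 5→3→2 push 31 @ unit cost 10 (adds 310)
shortest-cost path #2: 5→14→9→2 push 1 @ unit cost 18 (adds 18)
shortest-cost path #3: 5→13→9→2 push 4 @ unit cost 20 (adds 80)
shortest-cost path #4: 5→14→4→2 push 17 @ unit cost 23 (adds 391)
total cost = 799

Minimum cost for 53 units: 799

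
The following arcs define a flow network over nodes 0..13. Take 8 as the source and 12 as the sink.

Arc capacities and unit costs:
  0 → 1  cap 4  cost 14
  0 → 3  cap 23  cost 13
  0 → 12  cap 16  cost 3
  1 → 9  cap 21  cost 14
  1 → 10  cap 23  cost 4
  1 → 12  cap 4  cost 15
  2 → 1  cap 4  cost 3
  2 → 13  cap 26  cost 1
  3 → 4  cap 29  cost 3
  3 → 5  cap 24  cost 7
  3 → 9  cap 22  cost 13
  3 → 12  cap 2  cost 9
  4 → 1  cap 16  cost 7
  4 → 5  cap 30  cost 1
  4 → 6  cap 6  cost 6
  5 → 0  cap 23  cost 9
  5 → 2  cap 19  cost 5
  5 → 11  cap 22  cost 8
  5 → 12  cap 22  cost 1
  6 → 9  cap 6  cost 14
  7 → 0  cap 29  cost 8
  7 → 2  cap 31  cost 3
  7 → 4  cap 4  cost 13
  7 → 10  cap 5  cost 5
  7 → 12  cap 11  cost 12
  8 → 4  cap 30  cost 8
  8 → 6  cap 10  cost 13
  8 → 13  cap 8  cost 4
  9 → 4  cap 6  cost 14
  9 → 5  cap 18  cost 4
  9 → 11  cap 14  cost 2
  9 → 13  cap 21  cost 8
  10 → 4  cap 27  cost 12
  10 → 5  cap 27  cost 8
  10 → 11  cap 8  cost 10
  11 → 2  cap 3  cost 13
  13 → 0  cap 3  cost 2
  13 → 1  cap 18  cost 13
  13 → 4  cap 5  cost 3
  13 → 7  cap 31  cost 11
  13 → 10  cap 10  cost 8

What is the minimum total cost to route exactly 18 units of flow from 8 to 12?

shortest-cost path #1: 8→13→0→12 push 3 @ unit cost 9 (adds 27)
shortest-cost path #2: 8→13→4→5→12 push 5 @ unit cost 9 (adds 45)
shortest-cost path #3: 8→4→5→12 push 10 @ unit cost 10 (adds 100)
total cost = 172

Minimum cost for 18 units: 172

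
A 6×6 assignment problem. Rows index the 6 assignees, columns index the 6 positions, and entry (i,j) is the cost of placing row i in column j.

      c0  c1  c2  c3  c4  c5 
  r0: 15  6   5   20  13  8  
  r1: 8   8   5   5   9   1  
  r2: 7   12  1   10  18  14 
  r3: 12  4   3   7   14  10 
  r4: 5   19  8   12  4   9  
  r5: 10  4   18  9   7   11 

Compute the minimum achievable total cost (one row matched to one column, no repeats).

optimal assignment: row0→col1 (cost 6), row1→col5 (cost 1), row2→col2 (cost 1), row3→col3 (cost 7), row4→col0 (cost 5), row5→col4 (cost 7)
total = 6 + 1 + 1 + 7 + 5 + 7 = 27

Minimum assignment cost: 27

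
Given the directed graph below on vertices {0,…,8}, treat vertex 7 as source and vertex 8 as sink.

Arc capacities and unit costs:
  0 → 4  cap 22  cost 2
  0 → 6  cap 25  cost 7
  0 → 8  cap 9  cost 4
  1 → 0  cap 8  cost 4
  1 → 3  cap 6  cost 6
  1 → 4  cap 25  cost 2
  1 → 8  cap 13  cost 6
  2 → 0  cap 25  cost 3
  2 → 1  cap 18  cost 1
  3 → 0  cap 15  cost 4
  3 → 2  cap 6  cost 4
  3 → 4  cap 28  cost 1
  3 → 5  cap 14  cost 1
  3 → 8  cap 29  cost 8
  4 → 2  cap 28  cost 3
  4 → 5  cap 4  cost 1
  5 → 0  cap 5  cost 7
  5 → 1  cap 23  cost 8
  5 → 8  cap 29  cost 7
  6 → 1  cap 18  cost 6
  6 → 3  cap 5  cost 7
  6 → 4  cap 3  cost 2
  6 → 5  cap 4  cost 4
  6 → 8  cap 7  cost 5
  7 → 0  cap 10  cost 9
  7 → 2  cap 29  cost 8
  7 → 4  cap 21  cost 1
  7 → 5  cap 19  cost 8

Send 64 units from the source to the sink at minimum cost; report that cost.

shortest-cost path #1: 7→4→5→8 push 4 @ unit cost 9 (adds 36)
shortest-cost path #2: 7→4→2→0→8 push 9 @ unit cost 11 (adds 99)
shortest-cost path #3: 7→4→2→1→8 push 8 @ unit cost 11 (adds 88)
shortest-cost path #4: 7→0→2→1→8 push 5 @ unit cost 13 (adds 65)
shortest-cost path #5: 7→5→8 push 19 @ unit cost 15 (adds 285)
shortest-cost path #6: 7→0→6→8 push 5 @ unit cost 21 (adds 105)
shortest-cost path #7: 7→2→1→3→8 push 5 @ unit cost 23 (adds 115)
shortest-cost path #8: 7→2→0→6→8 push 2 @ unit cost 23 (adds 46)
shortest-cost path #9: 7→2→0→6→5→8 push 4 @ unit cost 29 (adds 116)
shortest-cost path #10: 7→2→0→6→3→8 push 3 @ unit cost 33 (adds 99)
total cost = 1054

Minimum cost for 64 units: 1054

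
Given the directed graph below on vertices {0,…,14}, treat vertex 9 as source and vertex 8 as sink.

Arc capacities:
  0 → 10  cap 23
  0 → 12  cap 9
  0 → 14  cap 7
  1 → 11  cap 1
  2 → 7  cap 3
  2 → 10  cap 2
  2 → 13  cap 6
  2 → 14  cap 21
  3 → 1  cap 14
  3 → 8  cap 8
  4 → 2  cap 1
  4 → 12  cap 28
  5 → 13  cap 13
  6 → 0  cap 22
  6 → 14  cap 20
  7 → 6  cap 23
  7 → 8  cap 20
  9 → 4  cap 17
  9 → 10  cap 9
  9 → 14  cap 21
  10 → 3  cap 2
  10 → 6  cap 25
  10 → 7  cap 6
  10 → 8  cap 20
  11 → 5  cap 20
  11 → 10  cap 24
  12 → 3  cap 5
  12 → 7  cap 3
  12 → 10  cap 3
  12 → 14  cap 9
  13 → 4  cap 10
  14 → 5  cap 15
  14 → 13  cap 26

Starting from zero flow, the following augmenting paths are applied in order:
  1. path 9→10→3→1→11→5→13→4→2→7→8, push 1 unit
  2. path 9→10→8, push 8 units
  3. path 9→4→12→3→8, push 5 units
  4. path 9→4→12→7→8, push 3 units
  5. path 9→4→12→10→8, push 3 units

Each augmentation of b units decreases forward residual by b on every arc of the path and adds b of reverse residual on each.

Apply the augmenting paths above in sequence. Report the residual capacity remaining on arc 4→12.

Residual capacity of (4,12): 17

after path 1 (9→10→3→1→11→5→13→4→2→7→8, push 1): res(4,12)=28
after path 2 (9→10→8, push 8): res(4,12)=28
after path 3 (9→4→12→3→8, push 5): res(4,12)=23
after path 4 (9→4→12→7→8, push 3): res(4,12)=20
after path 5 (9→4→12→10→8, push 3): res(4,12)=17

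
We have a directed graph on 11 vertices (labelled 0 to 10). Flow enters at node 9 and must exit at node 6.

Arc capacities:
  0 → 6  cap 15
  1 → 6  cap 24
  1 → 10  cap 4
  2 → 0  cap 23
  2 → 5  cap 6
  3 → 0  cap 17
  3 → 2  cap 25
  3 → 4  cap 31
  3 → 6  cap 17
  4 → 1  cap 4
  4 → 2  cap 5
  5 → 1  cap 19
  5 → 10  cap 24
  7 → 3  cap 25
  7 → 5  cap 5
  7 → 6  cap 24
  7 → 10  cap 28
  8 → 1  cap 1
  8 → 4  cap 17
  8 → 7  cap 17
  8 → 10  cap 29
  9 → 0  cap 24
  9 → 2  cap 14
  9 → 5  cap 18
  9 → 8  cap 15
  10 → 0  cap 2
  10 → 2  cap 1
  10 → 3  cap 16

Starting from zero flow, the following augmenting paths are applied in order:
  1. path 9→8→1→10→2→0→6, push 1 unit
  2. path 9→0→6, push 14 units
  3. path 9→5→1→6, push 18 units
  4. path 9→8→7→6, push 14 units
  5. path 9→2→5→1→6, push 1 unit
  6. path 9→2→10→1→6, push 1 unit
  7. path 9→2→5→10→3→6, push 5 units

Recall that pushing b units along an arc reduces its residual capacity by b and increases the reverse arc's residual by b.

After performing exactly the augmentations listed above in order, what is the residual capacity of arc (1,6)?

Residual capacity of (1,6): 4

after path 1 (9→8→1→10→2→0→6, push 1): res(1,6)=24
after path 2 (9→0→6, push 14): res(1,6)=24
after path 3 (9→5→1→6, push 18): res(1,6)=6
after path 4 (9→8→7→6, push 14): res(1,6)=6
after path 5 (9→2→5→1→6, push 1): res(1,6)=5
after path 6 (9→2→10→1→6, push 1): res(1,6)=4
after path 7 (9→2→5→10→3→6, push 5): res(1,6)=4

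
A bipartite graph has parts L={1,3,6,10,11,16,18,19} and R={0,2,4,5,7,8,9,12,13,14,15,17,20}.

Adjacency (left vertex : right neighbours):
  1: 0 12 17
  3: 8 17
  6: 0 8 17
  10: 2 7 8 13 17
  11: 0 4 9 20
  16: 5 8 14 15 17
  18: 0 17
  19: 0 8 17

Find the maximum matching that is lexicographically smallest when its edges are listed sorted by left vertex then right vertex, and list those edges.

Lex-smallest maximum matching: {(1,12), (3,8), (6,0), (10,2), (11,4), (16,5), (18,17)}

|M| = 7 (so the lex-smallest maximum matching has 7 edges)
process left vertices in ascending order; for each, take the smallest-labelled available neighbour that still permits 7 edges overall, or leave it unmatched if none does
lex-smallest matching: {1-12, 3-8, 6-0, 10-2, 11-4, 16-5, 18-17}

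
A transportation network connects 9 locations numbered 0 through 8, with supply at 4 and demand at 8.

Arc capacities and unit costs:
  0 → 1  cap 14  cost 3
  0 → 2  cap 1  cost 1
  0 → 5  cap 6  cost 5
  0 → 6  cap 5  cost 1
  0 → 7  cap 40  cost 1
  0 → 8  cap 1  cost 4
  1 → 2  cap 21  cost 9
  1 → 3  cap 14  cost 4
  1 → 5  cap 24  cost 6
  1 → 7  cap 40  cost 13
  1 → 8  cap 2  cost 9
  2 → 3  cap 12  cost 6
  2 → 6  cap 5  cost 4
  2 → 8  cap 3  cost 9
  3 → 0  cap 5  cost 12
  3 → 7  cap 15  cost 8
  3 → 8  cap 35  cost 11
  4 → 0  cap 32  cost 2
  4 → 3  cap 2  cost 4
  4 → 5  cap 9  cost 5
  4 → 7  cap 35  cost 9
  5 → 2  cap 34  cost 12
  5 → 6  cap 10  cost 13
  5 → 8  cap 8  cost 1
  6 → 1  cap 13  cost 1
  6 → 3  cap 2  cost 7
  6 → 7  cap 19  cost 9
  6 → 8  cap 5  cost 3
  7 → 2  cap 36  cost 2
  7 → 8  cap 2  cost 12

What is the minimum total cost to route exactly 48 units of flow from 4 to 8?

Minimum cost for 48 units: 777

shortest-cost path #1: 4→5→8 push 8 @ unit cost 6 (adds 48)
shortest-cost path #2: 4→0→8 push 1 @ unit cost 6 (adds 6)
shortest-cost path #3: 4→0→6→8 push 5 @ unit cost 6 (adds 30)
shortest-cost path #4: 4→0→2→8 push 1 @ unit cost 12 (adds 12)
shortest-cost path #5: 4→0→1→8 push 2 @ unit cost 14 (adds 28)
shortest-cost path #6: 4→0→7→2→8 push 2 @ unit cost 14 (adds 28)
shortest-cost path #7: 4→3→8 push 2 @ unit cost 15 (adds 30)
shortest-cost path #8: 4→0→7→8 push 2 @ unit cost 15 (adds 30)
shortest-cost path #9: 4→0→1→3→8 push 12 @ unit cost 20 (adds 240)
shortest-cost path #10: 4→0→7→2→3→8 push 7 @ unit cost 22 (adds 154)
shortest-cost path #11: 4→7→2→3→8 push 5 @ unit cost 28 (adds 140)
shortest-cost path #12: 4→7→2→6→1→3→8 push 1 @ unit cost 31 (adds 31)
total cost = 777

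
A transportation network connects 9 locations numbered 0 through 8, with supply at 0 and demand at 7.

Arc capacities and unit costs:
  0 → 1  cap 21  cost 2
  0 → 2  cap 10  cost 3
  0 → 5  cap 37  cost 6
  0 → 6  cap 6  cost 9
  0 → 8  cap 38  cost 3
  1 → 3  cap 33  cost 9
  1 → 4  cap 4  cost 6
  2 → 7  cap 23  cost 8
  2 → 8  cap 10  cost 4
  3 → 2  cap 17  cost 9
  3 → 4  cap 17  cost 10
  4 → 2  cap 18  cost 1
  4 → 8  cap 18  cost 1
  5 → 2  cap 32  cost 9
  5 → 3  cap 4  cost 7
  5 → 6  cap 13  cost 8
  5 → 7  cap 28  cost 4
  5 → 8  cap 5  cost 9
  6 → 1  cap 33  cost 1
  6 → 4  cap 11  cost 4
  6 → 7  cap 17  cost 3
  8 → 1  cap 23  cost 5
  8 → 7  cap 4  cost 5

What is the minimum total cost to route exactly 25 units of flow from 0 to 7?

shortest-cost path #1: 0→8→7 push 4 @ unit cost 8 (adds 32)
shortest-cost path #2: 0→5→7 push 21 @ unit cost 10 (adds 210)
total cost = 242

Minimum cost for 25 units: 242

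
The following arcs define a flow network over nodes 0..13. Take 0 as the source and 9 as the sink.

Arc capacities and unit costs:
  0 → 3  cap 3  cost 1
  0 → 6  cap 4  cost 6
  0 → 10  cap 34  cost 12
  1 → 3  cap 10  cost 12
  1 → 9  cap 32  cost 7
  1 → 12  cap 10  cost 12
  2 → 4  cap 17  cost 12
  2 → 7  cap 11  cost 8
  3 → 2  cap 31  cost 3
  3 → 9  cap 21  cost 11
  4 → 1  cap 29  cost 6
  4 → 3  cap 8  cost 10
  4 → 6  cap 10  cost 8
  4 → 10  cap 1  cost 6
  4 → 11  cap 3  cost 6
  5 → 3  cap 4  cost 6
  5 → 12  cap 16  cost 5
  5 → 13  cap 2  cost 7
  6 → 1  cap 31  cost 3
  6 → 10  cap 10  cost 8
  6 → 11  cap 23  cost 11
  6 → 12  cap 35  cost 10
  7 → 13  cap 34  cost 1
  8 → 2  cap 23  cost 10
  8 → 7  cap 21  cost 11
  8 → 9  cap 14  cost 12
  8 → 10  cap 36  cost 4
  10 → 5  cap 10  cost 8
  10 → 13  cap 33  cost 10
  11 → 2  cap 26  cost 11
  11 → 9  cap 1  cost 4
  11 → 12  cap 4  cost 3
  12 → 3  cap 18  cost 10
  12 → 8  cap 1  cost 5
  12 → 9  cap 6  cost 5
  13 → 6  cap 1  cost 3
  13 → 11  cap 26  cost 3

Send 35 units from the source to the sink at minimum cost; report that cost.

Minimum cost for 35 units: 1416

shortest-cost path #1: 0→3→9 push 3 @ unit cost 12 (adds 36)
shortest-cost path #2: 0→6→1→9 push 4 @ unit cost 16 (adds 64)
shortest-cost path #3: 0→10→13→11→9 push 1 @ unit cost 29 (adds 29)
shortest-cost path #4: 0→10→5→12→9 push 6 @ unit cost 30 (adds 180)
shortest-cost path #5: 0→10→13→6→1→9 push 1 @ unit cost 35 (adds 35)
shortest-cost path #6: 0→10→5→3→9 push 4 @ unit cost 37 (adds 148)
shortest-cost path #7: 0→10→13→11→12→8→9 push 1 @ unit cost 45 (adds 45)
shortest-cost path #8: 0→10→13→11→12→3→9 push 3 @ unit cost 49 (adds 147)
shortest-cost path #9: 0→10→13→11→2→4→1→9 push 12 @ unit cost 61 (adds 732)
total cost = 1416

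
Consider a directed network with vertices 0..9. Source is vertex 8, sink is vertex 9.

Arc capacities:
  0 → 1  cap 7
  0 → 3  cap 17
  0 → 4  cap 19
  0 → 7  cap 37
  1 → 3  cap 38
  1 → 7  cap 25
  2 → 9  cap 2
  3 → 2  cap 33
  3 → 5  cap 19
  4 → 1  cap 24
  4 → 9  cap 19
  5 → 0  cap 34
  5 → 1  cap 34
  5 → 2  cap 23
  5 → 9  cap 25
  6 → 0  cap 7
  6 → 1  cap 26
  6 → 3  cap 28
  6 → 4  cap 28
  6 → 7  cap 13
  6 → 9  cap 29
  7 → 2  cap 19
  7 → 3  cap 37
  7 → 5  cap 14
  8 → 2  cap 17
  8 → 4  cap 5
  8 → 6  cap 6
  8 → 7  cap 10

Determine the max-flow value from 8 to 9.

Maximum flow value: 23

augment #1: 8→2→9 bottleneck 2, total now 2
augment #2: 8→4→9 bottleneck 5, total now 7
augment #3: 8→6→9 bottleneck 6, total now 13
augment #4: 8→7→5→9 bottleneck 10, total now 23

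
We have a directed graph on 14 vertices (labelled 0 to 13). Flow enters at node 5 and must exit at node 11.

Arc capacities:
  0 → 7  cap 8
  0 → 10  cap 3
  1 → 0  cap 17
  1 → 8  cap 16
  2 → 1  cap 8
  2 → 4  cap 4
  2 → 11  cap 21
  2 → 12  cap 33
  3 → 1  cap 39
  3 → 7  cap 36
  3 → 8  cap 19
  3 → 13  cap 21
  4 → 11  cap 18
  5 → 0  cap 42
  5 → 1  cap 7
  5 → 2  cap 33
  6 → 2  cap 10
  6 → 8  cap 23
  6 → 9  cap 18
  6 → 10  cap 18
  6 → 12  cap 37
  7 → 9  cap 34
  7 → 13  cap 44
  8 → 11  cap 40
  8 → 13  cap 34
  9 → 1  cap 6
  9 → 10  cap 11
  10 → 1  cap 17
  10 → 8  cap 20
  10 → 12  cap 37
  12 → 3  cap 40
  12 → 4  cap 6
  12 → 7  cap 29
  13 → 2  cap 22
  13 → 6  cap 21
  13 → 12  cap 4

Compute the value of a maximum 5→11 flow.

Maximum flow value: 51

augment #1: 5→2→11 bottleneck 21, total now 21
augment #2: 5→1→8→11 bottleneck 7, total now 28
augment #3: 5→2→4→11 bottleneck 4, total now 32
augment #4: 5→0→10→8→11 bottleneck 3, total now 35
augment #5: 5→2→1→8→11 bottleneck 8, total now 43
augment #6: 5→0→7→9→1→8→11 bottleneck 1, total now 44
augment #7: 5→0→7→9→10→8→11 bottleneck 7, total now 51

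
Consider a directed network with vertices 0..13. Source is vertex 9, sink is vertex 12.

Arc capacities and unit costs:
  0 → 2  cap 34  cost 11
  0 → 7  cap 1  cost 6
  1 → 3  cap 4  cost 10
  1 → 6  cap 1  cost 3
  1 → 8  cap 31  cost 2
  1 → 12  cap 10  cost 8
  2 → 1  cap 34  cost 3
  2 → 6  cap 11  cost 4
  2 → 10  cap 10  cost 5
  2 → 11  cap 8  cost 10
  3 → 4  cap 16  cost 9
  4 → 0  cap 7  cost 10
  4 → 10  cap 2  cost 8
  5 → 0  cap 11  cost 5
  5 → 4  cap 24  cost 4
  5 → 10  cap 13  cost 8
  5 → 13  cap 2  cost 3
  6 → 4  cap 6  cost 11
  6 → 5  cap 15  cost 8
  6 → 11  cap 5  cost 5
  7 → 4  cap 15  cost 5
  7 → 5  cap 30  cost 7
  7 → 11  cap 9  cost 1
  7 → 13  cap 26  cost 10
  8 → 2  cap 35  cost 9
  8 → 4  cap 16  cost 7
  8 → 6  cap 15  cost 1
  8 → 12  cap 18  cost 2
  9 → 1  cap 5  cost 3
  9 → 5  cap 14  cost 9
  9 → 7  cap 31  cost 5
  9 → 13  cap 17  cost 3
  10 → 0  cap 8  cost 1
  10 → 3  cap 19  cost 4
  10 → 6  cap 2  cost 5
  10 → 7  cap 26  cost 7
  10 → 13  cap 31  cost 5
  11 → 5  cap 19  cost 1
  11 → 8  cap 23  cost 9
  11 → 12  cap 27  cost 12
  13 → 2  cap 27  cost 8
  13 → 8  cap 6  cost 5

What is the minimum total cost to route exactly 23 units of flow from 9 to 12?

Minimum cost for 23 units: 307

shortest-cost path #1: 9→1→8→12 push 5 @ unit cost 7 (adds 35)
shortest-cost path #2: 9→13→8→12 push 6 @ unit cost 10 (adds 60)
shortest-cost path #3: 9→7→11→8→12 push 7 @ unit cost 17 (adds 119)
shortest-cost path #4: 9→7→11→12 push 2 @ unit cost 18 (adds 36)
shortest-cost path #5: 9→13→2→1→8→11→12 push 3 @ unit cost 19 (adds 57)
total cost = 307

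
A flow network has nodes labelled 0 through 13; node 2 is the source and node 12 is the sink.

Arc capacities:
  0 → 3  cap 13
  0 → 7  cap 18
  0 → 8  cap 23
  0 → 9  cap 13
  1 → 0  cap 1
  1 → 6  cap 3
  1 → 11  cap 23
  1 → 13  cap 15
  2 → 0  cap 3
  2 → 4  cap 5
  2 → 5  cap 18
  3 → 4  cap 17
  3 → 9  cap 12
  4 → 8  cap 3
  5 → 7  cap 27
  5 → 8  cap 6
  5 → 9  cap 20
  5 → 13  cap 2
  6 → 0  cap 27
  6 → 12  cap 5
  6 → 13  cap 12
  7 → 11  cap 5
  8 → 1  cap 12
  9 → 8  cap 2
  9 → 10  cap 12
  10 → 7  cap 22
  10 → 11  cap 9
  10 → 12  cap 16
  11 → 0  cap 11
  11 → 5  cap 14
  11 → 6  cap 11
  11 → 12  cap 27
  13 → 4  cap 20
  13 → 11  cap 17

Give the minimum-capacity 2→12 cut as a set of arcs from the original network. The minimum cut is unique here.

augment #1: 2→0→7→11→12 push 3
augment #2: 2→5→7→11→12 push 2
augment #3: 2→5→9→10→12 push 12
augment #4: 2→5→13→11→12 push 2
augment #5: 2→4→8→1→6→12 push 3
augment #6: 2→5→8→1→11→12 push 2
max flow = 24; residual-reachable set from 2 gives S-side
cut edges (S→T): {(2,0), (2,5), (4,8)} total cap 24

Min-cut arcs: {(2,0), (2,5), (4,8)} (total capacity 24)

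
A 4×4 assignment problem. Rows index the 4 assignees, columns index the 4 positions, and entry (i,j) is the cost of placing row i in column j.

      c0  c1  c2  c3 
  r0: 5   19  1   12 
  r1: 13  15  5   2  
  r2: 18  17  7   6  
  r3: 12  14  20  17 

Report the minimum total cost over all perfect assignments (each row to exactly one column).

Minimum assignment cost: 28

optimal assignment: row0→col0 (cost 5), row1→col3 (cost 2), row2→col2 (cost 7), row3→col1 (cost 14)
total = 5 + 2 + 7 + 14 = 28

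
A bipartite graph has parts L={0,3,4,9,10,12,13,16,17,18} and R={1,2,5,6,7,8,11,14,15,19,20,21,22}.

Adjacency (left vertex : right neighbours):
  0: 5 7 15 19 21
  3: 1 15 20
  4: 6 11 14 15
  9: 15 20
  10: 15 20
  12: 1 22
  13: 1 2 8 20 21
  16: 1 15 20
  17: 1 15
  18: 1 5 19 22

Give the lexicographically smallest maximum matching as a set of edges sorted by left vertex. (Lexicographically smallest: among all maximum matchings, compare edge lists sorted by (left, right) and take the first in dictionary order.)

Lex-smallest maximum matching: {(0,5), (3,1), (4,6), (9,15), (10,20), (12,22), (13,2), (18,19)}

|M| = 8 (so the lex-smallest maximum matching has 8 edges)
process left vertices in ascending order; for each, take the smallest-labelled available neighbour that still permits 8 edges overall, or leave it unmatched if none does
lex-smallest matching: {0-5, 3-1, 4-6, 9-15, 10-20, 12-22, 13-2, 18-19}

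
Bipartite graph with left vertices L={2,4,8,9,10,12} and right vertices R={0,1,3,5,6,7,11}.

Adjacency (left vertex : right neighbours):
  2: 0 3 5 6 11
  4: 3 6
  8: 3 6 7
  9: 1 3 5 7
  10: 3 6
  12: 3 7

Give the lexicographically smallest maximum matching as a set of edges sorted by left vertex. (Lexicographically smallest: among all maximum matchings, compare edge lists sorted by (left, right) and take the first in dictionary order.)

Lex-smallest maximum matching: {(2,0), (4,3), (8,6), (9,1), (12,7)}

|M| = 5 (so the lex-smallest maximum matching has 5 edges)
process left vertices in ascending order; for each, take the smallest-labelled available neighbour that still permits 5 edges overall, or leave it unmatched if none does
lex-smallest matching: {2-0, 4-3, 8-6, 9-1, 12-7}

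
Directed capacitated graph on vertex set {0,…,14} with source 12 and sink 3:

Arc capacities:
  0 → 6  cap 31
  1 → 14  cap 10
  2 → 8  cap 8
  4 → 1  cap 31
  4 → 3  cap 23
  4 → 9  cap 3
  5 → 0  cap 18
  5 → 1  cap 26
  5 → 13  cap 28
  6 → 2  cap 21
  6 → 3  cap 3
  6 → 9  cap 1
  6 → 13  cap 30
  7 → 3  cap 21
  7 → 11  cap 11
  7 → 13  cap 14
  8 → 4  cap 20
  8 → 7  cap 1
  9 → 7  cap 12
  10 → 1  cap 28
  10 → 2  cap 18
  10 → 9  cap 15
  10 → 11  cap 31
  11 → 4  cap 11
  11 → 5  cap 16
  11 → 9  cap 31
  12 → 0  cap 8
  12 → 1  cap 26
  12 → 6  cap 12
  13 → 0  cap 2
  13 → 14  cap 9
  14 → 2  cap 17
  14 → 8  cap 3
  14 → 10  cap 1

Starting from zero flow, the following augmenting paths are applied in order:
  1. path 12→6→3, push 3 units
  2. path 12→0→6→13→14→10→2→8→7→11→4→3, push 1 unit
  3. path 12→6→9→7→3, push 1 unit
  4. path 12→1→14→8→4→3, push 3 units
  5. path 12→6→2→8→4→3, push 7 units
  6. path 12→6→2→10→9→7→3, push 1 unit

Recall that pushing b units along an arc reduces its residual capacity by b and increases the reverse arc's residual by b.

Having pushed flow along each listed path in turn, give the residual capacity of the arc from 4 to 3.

Residual capacity of (4,3): 12

after path 1 (12→6→3, push 3): res(4,3)=23
after path 2 (12→0→6→13→14→10→2→8→7→11→4→3, push 1): res(4,3)=22
after path 3 (12→6→9→7→3, push 1): res(4,3)=22
after path 4 (12→1→14→8→4→3, push 3): res(4,3)=19
after path 5 (12→6→2→8→4→3, push 7): res(4,3)=12
after path 6 (12→6→2→10→9→7→3, push 1): res(4,3)=12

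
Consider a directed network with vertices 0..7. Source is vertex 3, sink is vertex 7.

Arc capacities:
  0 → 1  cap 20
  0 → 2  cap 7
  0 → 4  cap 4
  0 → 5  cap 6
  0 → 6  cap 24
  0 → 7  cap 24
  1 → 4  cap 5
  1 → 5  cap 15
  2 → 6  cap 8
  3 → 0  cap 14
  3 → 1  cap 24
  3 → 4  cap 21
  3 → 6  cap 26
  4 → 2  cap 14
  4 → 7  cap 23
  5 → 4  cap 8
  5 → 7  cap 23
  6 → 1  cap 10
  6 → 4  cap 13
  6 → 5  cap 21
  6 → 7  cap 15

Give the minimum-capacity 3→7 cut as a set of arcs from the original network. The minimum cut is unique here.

Min-cut arcs: {(3,0), (4,7), (5,7), (6,7)} (total capacity 75)

augment #1: 3→0→7 push 14
augment #2: 3→4→7 push 21
augment #3: 3→6→7 push 15
augment #4: 3→1→4→7 push 2
augment #5: 3→1→5→7 push 15
augment #6: 3→6→5→7 push 8
max flow = 75; residual-reachable set from 3 gives S-side
cut edges (S→T): {(3,0), (4,7), (5,7), (6,7)} total cap 75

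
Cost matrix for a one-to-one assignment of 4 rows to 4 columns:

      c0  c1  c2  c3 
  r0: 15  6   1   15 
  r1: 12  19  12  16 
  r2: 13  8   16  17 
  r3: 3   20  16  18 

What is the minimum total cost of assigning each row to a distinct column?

Minimum assignment cost: 28

optimal assignment: row0→col2 (cost 1), row1→col3 (cost 16), row2→col1 (cost 8), row3→col0 (cost 3)
total = 1 + 16 + 8 + 3 = 28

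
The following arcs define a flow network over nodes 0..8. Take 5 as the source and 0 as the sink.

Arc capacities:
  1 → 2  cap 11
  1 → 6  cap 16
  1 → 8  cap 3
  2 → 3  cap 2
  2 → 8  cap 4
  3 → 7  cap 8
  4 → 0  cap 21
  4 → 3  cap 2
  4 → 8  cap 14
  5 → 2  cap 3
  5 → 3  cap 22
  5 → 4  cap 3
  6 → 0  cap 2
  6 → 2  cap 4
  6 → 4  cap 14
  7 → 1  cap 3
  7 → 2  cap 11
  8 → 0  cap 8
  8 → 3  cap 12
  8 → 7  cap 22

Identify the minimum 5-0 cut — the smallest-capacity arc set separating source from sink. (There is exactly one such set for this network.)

augment #1: 5→4→0 push 3
augment #2: 5→2→8→0 push 3
augment #3: 5→3→7→1→6→0 push 2
augment #4: 5→3→7→1→8→0 push 1
augment #5: 5→3→7→2→8→0 push 1
max flow = 10; residual-reachable set from 5 gives S-side
cut edges (S→T): {(2,8), (5,4), (7,1)} total cap 10

Min-cut arcs: {(2,8), (5,4), (7,1)} (total capacity 10)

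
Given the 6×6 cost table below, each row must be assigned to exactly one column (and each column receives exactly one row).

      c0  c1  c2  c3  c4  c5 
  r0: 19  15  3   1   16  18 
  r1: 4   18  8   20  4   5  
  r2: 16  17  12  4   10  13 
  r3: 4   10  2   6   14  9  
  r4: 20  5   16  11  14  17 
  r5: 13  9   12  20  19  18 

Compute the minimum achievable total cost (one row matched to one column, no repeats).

optimal assignment: row0→col3 (cost 1), row1→col5 (cost 5), row2→col4 (cost 10), row3→col2 (cost 2), row4→col1 (cost 5), row5→col0 (cost 13)
total = 1 + 5 + 10 + 2 + 5 + 13 = 36

Minimum assignment cost: 36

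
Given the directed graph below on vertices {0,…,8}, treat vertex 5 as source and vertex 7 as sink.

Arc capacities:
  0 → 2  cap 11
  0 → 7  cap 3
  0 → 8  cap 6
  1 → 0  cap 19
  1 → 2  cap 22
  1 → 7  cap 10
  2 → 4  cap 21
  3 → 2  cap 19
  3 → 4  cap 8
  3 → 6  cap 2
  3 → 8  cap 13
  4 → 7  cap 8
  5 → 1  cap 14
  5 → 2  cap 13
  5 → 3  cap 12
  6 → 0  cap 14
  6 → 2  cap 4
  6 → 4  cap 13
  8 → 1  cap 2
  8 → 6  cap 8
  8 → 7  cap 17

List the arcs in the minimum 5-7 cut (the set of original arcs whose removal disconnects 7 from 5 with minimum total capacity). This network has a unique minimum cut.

Min-cut arcs: {(4,7), (5,1), (5,3)} (total capacity 34)

augment #1: 5→1→7 push 10
augment #2: 5→1→0→7 push 3
augment #3: 5→2→4→7 push 8
augment #4: 5→3→8→7 push 12
augment #5: 5→1→0→8→7 push 1
max flow = 34; residual-reachable set from 5 gives S-side
cut edges (S→T): {(4,7), (5,1), (5,3)} total cap 34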